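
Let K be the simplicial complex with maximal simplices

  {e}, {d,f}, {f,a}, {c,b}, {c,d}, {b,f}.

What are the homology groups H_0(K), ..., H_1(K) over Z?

Order the vertices as a < b < c < d < e < f. Listing each simplex with vertices in this order, K has dimension 1 with simplices:

  0-simplices (6): a, b, c, d, e, f
  1-simplices (5): af, bc, bf, cd, df

so the chain groups are C_0 ≅ Z^6, C_1 ≅ Z^5.

The boundary map ∂_1: C_1 → C_0 is given by ∂[p,q] = [q] − [p].
This gives a 6×5 integer matrix of rank 4; reducing to Smith normal form yields diagonal entries (1,1,1,1).

From H_k ≅ ker(∂_k) / im(∂_{k+1}) we obtain:

  H_0: rank C_0 − rank ∂_1 = 6 − 4 = 2, and the invariant factors of ∂_1 are all 1, so H_0 ≅ Z^2.
  H_1: rank ker ∂_1 − rank ∂_2 = (5 − 4) − 0 = 1, and there is no ∂_2, so H_1 ≅ Z.

As a check, the Euler characteristic is 6 − 5 = 1, which agrees with 2 − 1 = 1.

H_0 ≅ Z^2,  H_1 ≅ Z.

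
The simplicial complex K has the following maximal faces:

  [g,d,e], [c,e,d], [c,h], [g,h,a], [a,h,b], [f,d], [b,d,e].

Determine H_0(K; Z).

H_0 = Z.

K has 8 vertices, 14 edges, 5 triangles.
rank ∂_0 = 0, rank ∂_1 = 7 ⇒ b_0 = 8 − 0 − 7 = 1; all invariant factors of ∂_1 are 1 so no torsion. So H_0 = Z.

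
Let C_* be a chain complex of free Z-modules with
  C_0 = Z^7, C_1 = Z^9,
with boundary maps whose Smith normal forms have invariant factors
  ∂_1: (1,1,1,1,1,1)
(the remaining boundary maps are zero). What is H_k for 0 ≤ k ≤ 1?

H_0 = Z,  H_1 = Z^3.

H_0: b_0 = 7 − 0 − 6 = 1; torsion from ∂_1 factors > 1: none. So H_0 = Z.
H_1: b_1 = 9 − 6 − 0 = 3; torsion from ∂_2 factors > 1: none. So H_1 = Z^3.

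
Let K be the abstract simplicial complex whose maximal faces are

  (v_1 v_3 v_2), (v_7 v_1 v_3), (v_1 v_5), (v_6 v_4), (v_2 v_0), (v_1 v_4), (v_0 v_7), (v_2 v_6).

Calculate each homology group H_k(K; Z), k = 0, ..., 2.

H_0 = Z,  H_1 = Z^2,  H_2 = 0.

Fix the vertex order v_0 < v_1 < v_2 < v_3 < v_4 < v_5 < v_6 < v_7 and write every simplex with vertices in increasing order. Then dim K = 2 and the simplices of K are:

  0-simplices (8): [v_0], [v_1], [v_2], [v_3], [v_4], [v_5], [v_6], [v_7]
  1-simplices (11): [v_0,v_2], [v_0,v_7], [v_1,v_2], [v_1,v_3], [v_1,v_4], [v_1,v_5], [v_1,v_7], [v_2,v_3], [v_2,v_6], [v_3,v_7], [v_4,v_6]
  2-simplices (2): [v_1,v_2,v_3], [v_1,v_3,v_7]

giving chain groups C_0 ≅ Z^8, C_1 ≅ Z^11, C_2 ≅ Z^2.

The boundary map ∂_1: C_1 → C_0 sends each edge [p,q] (with p < q) to q − p. For instance
  ∂[v_1,v_2] = [v_2] − [v_1].
As a 8×11 matrix over Z this has rank 7, with invariant factors (1,1,1,1,1,1,1).

Boundary ∂_2: C_2 → C_1 sends each 2-simplex [p,q,r] to [q,r] − [p,r] + [p,q]. For instance
  ∂[v_1,v_3,v_7] = [v_3,v_7] − [v_1,v_7] + [v_1,v_3],
  ∂[v_1,v_2,v_3] = [v_2,v_3] − [v_1,v_3] + [v_1,v_2].
This gives a 11×2 integer matrix of rank 2; reducing to Smith normal form yields diagonal entries (1,1).

Reading off H_k = ker ∂_k / im ∂_{k+1}:

  H_0: rank C_0 − rank ∂_1 = 8 − 7 = 1, and the invariant factors of ∂_1 are all 1, so H_0 ≅ Z.
  H_1: rank ker ∂_1 − rank ∂_2 = (11 − 7) − 2 = 2, and the invariant factors of ∂_2 are all 1, so H_1 ≅ Z^2.
  H_2: rank ker ∂_2 − rank ∂_3 = (2 − 2) − 0 = 0, and there is no ∂_3, so H_2 ≅ 0.

As a check, the Euler characteristic is 8 − 11 + 2 = -1, which agrees with 1 − 2 + 0 = -1.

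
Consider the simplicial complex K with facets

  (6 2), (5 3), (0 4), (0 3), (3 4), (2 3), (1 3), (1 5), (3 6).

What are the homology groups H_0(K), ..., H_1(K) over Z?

We work with the vertex ordering 0 < 1 < 2 < 3 < 4 < 5 < 6. The simplices of K, each written with vertices in increasing order, are:

  0-simplices (7): [0], [1], [2], [3], [4], [5], [6]
  1-simplices (9): [0,3], [0,4], [1,3], [1,5], [2,3], [2,6], [3,4], [3,5], [3,6]

giving chain groups C_0 ≅ Z^7, C_1 ≅ Z^9.

Boundary ∂_1: C_1 → C_0 sends each edge [p,q] (with p < q) to q − p. For instance
  ∂[0,3] = [3] − [0].
The 7×9 boundary matrix has rank 6 and Smith normal form diag(1,1,1,1,1,1).

From H_k ≅ ker(∂_k) / im(∂_{k+1}) we obtain:

  H_0: rank C_0 − rank ∂_1 = 7 − 6 = 1, and the invariant factors of ∂_1 are all 1, so H_0 = Z.
  H_1: rank ker ∂_1 − rank ∂_2 = (9 − 6) − 0 = 3, and there is no ∂_2, so H_1 = Z^3.

As a check, the Euler characteristic is 7 − 9 = -2, which agrees with 1 − 3 = -2.
(K is a triangulation of a wedge of 3 circles.)

H_0 = Z,  H_1 = Z^3.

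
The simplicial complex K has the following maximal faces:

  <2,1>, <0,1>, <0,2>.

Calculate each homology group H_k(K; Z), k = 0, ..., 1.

Order the vertices as 0 < 1 < 2. Listing each simplex with vertices in this order, K has dimension 1 with simplices:

  0-simplices (3): [0], [1], [2]
  1-simplices (3): [0,1], [0,2], [1,2]

so the chain groups are C_0 ≅ Z^3, C_1 ≅ Z^3.

∂_1: C_1 → C_0 is given by ∂[p,q] = [q] − [p]. For instance
  ∂[1,2] = [2] − [1].
As a 3×3 matrix over Z this has rank 2, with invariant factors (1,1).

Computing H_k = (kernel of ∂_k) / (image of ∂_{k+1}):

  H_0: rank C_0 − rank ∂_1 = 3 − 2 = 1, and the invariant factors of ∂_1 are all 1, so H_0 ≅ Z.
  H_1: rank ker ∂_1 − rank ∂_2 = (3 − 2) − 0 = 1, and there is no ∂_2, so H_1 ≅ Z.

As a check, the Euler characteristic is 3 − 3 = 0, which agrees with 1 − 1 = 0.

H_0 = Z,  H_1 = Z.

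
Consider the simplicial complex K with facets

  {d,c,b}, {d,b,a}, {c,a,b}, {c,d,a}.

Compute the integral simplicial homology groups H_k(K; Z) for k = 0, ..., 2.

H_0 ≅ Z,  H_1 = 0,  H_2 ≅ Z.

We work with the vertex ordering a < b < c < d. The simplices of K, each written with vertices in increasing order, are:

  0-simplices (4): a, b, c, d
  1-simplices (6): ab, ac, ad, bc, bd, cd
  2-simplices (4): abc, abd, acd, bcd

so the chain groups are C_0 ≅ Z^4, C_1 ≅ Z^6, C_2 ≅ Z^4.

The boundary map ∂_1: C_1 → C_0 sends each edge [p,q] (with p < q) to q − p. For instance
  ∂cd = d − c.
The 4×6 boundary matrix has rank 3 and Smith normal form diag(1,1,1).

Boundary ∂_2: C_2 → C_1 acts by ∂[p,q,r] = [q,r] − [p,r] + [p,q]. For instance
  ∂abc = bc − ac + ab,
  ∂acd = cd − ad + ac.
The 6×4 boundary matrix has rank 3 and Smith normal form diag(1,1,1).

From H_k ≅ ker(∂_k) / im(∂_{k+1}) we obtain:

  H_0: rank C_0 − rank ∂_1 = 4 − 3 = 1, and the invariant factors of ∂_1 are all 1, so H_0 = Z.
  H_1: rank ker ∂_1 − rank ∂_2 = (6 − 3) − 3 = 0, and the invariant factors of ∂_2 are all 1, so H_1 = 0.
  H_2: rank ker ∂_2 − rank ∂_3 = (4 − 3) − 0 = 1, and there is no ∂_3, so H_2 = Z.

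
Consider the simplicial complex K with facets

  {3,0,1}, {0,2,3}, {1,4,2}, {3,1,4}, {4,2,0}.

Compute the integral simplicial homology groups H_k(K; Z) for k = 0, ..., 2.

H_0 ≅ Z,  H_1 ≅ Z,  H_2 = 0.

K has 5 vertices, 10 edges, 5 triangles.
rank ∂_0 = 0, rank ∂_1 = 4 ⇒ b_0 = 5 − 0 − 4 = 1; all invariant factors of ∂_1 are 1 so no torsion. So H_0 ≅ Z.
rank ∂_1 = 4, rank ∂_2 = 5 ⇒ b_1 = 10 − 4 − 5 = 1; all invariant factors of ∂_2 are 1 so no torsion. So H_1 ≅ Z.
rank ∂_2 = 5, rank ∂_3 = 0 ⇒ b_2 = 5 − 5 − 0 = 0. So H_2 ≅ 0.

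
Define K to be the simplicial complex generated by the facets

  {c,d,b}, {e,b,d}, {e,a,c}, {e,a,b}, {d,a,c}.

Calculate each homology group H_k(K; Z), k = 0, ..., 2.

H_0 = Z,  H_1 = Z,  H_2 = 0.

Fix the vertex order a < b < c < d < e and write every simplex with vertices in increasing order. Then dim K = 2 and the simplices of K are:

  0-simplices (5): a, b, c, d, e
  1-simplices (10): ab, ac, ad, ae, bc, bd, be, cd, ce, de
  2-simplices (5): abe, acd, ace, bcd, bde

Hence C_0 ≅ Z^5, C_1 ≅ Z^10, C_2 ≅ Z^5.

The boundary map ∂_1: C_1 → C_0 maps an edge to its endpoints' difference, ∂[p,q] = q − p.
As a 5×10 matrix over Z this has rank 4, with invariant factors (1,1,1,1).

Boundary ∂_2: C_2 → C_1 acts by ∂[p,q,r] = [q,r] − [p,r] + [p,q]. For instance
  ∂bde = de − be + bd,
  ∂abe = be − ae + ab.
The resulting 10×5 matrix has rank 5, and its Smith normal form has invariant factors (1,1,1,1,1).

Reading off H_k = ker ∂_k / im ∂_{k+1}:

  H_0: rank C_0 − rank ∂_1 = 5 − 4 = 1, and the invariant factors of ∂_1 are all 1, so H_0 ≅ Z.
  H_1: rank ker ∂_1 − rank ∂_2 = (10 − 4) − 5 = 1, and the invariant factors of ∂_2 are all 1, so H_1 ≅ Z.
  H_2: rank ker ∂_2 − rank ∂_3 = (5 − 5) − 0 = 0, and there is no ∂_3, so H_2 ≅ 0.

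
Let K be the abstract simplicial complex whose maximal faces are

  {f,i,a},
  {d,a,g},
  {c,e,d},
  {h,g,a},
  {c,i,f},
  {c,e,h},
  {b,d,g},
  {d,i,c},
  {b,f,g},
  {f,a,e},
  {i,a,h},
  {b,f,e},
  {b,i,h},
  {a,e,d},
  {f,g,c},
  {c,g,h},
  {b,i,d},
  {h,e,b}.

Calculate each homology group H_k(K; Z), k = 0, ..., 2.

H_0 ≅ Z,  H_1 ≅ Z^2,  H_2 ≅ Z.

Take the total order a < b < c < d < e < f < g < h < i on the vertex set. Then K (dimension 2) consists of the simplices:

  0-simplices (9): a, b, c, d, e, f, g, h, i
  1-simplices (27): ad, ae, af, ag, ah, ai, bd, be, bf, bg, bh, bi, cd, ce, cf, cg, ch, ci, de, dg, di, ef, eh, fg, fi, gh, hi
  2-simplices (18): ade, adg, aef, afi, agh, ahi, bdg, bdi, bef, beh, bfg, bhi, cde, cdi, ceh, cfg, cfi, cgh

Hence C_0 ≅ Z^9, C_1 ≅ Z^27, C_2 ≅ Z^18.

The boundary map ∂_1: C_1 → C_0 maps an edge to its endpoints' difference, ∂[p,q] = q − p.
The resulting 9×27 matrix has rank 8, and its Smith normal form has invariant factors (1,1,1,1,1,1,1,1).

Boundary ∂_2: C_2 → C_1 maps a triangle to the signed sum of its edges. For instance
  ∂bdg = dg − bg + bd,
  ∂ade = de − ae + ad.
The resulting 27×18 matrix has rank 17, and its Smith normal form has invariant factors (1,1,1,1,1,1,1,1,1,1,1,1,1,1,1,1,1).

From H_k ≅ ker(∂_k) / im(∂_{k+1}) we obtain:

  H_0: rank C_0 − rank ∂_1 = 9 − 8 = 1, and the invariant factors of ∂_1 are all 1, so H_0 ≅ Z.
  H_1: rank ker ∂_1 − rank ∂_2 = (27 − 8) − 17 = 2, and the invariant factors of ∂_2 are all 1, so H_1 ≅ Z^2.
  H_2: rank ker ∂_2 − rank ∂_3 = (18 − 17) − 0 = 1, and there is no ∂_3, so H_2 ≅ Z.

As a check, the Euler characteristic is 9 − 27 + 18 = 0, which agrees with 1 − 2 + 1 = 0.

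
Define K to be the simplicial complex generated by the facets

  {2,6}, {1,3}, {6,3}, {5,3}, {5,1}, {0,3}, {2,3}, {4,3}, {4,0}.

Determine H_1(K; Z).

H_1 ≅ Z^3.

Take the total order 0 < 1 < 2 < 3 < 4 < 5 < 6 on the vertex set. Then K (dimension 1) consists of the simplices:

  0-simplices (7): [0], [1], [2], [3], [4], [5], [6]
  1-simplices (9): [0,3], [0,4], [1,3], [1,5], [2,3], [2,6], [3,4], [3,5], [3,6]

Hence C_0 ≅ Z^7, C_1 ≅ Z^9.

The boundary map ∂_1: C_1 → C_0 is given by ∂[p,q] = [q] − [p].
As a 7×9 matrix over Z this has rank 6, with invariant factors (1,1,1,1,1,1).

Now H_k = ker ∂_k / im ∂_{k+1}, so:

  H_1: rank ker ∂_1 − rank ∂_2 = (9 − 6) − 0 = 3, and there is no ∂_2, so H_1 = Z^3.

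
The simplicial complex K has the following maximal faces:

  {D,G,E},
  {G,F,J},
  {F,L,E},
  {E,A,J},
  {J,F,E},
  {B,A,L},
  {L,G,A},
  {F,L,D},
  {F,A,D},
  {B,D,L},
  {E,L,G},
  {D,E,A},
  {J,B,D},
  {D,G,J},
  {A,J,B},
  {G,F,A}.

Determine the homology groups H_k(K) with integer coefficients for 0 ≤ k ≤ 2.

Take the total order A < B < D < E < F < G < J < L on the vertex set. Then K (dimension 2) consists of the simplices:

  0-simplices (8): A, B, D, E, F, G, J, L
  1-simplices (24): AB, AD, AE, AF, AG, AJ, AL, BD, BJ, BL, DE, DF, DG, DJ, DL, EF, EG, EJ, EL, FG, FJ, FL, GJ, GL
  2-simplices (16): ABJ, ABL, ADE, ADF, AEJ, AFG, AGL, BDJ, BDL, DEG, DFL, DGJ, EFJ, EFL, EGL, FGJ

so the chain groups are C_0 ≅ Z^8, C_1 ≅ Z^24, C_2 ≅ Z^16.

Boundary ∂_1: C_1 → C_0 sends each edge [p,q] (with p < q) to q − p.
As a 8×24 matrix over Z this has rank 7, with invariant factors (1,1,1,1,1,1,1).

The boundary map ∂_2: C_2 → C_1 maps a triangle to the signed sum of its edges. For instance
  ∂DEG = EG − DG + DE,
  ∂ABJ = BJ − AJ + AB.
The resulting 24×16 matrix has rank 15, and its Smith normal form has invariant factors (1,1,1,1,1,1,1,1,1,1,1,1,1,1,1).

Computing H_k = (kernel of ∂_k) / (image of ∂_{k+1}):

  H_0: rank C_0 − rank ∂_1 = 8 − 7 = 1, and the invariant factors of ∂_1 are all 1, so H_0 = Z.
  H_1: rank ker ∂_1 − rank ∂_2 = (24 − 7) − 15 = 2, and the invariant factors of ∂_2 are all 1, so H_1 = Z^2.
  H_2: rank ker ∂_2 − rank ∂_3 = (16 − 15) − 0 = 1, and there is no ∂_3, so H_2 = Z.

H_0 ≅ Z,  H_1 ≅ Z^2,  H_2 ≅ Z.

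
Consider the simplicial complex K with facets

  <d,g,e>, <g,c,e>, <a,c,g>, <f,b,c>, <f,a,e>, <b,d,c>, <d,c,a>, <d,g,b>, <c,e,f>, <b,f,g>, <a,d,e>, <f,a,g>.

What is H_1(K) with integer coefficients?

H_1 ≅ Z/2Z.

Order the vertices as a < b < c < d < e < f < g. Listing each simplex with vertices in this order, K has dimension 2 with simplices:

  0-simplices (7): a, b, c, d, e, f, g
  1-simplices (18): ac, ad, ae, af, ag, bc, bd, bf, bg, cd, ce, cf, cg, de, dg, ef, eg, fg
  2-simplices (12): acd, acg, ade, aef, afg, bcd, bcf, bdg, bfg, cef, ceg, deg

giving chain groups C_0 ≅ Z^7, C_1 ≅ Z^18, C_2 ≅ Z^12.

The boundary map ∂_1: C_1 → C_0 maps an edge to its endpoints' difference, ∂[p,q] = q − p. For instance
  ∂eg = g − e.
The 7×18 boundary matrix has rank 6 and Smith normal form diag(1,1,1,1,1,1).

The boundary map ∂_2: C_2 → C_1 acts by ∂[p,q,r] = [q,r] − [p,r] + [p,q]. For instance
  ∂bdg = dg − bg + bd,
  ∂cef = ef − cf + ce.
The 18×12 boundary matrix has rank 12 and Smith normal form diag(1,1,1,1,1,1,1,1,1,1,1,2).

From H_k ≅ ker(∂_k) / im(∂_{k+1}) we obtain:

  H_1: rank ker ∂_1 − rank ∂_2 = (18 − 6) − 12 = 0, and ∂_2 has invariant factor 2 > 1, so H_1 = Z/2Z.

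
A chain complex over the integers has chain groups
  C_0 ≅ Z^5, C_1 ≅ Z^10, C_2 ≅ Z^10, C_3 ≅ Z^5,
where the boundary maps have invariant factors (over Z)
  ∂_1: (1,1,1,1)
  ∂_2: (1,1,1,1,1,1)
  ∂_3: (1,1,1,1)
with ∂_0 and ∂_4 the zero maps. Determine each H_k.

H_0: b_0 = 5 − 0 − 4 = 1; torsion from ∂_1 factors > 1: none. So H_0 ≅ Z.
H_1: b_1 = 10 − 4 − 6 = 0; torsion from ∂_2 factors > 1: none. So H_1 ≅ 0.
H_2: b_2 = 10 − 6 − 4 = 0; torsion from ∂_3 factors > 1: none. So H_2 ≅ 0.
H_3: b_3 = 5 − 4 − 0 = 1; torsion from ∂_4 factors > 1: none. So H_3 ≅ Z.

H_0 ≅ Z,  H_1 = 0,  H_2 = 0,  H_3 ≅ Z.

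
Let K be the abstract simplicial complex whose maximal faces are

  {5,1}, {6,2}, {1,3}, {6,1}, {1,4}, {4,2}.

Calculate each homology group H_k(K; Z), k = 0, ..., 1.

Fix the vertex order 1 < 2 < 3 < 4 < 5 < 6 and write every simplex with vertices in increasing order. Then dim K = 1 and the simplices of K are:

  0-simplices (6): [1], [2], [3], [4], [5], [6]
  1-simplices (6): [1,3], [1,4], [1,5], [1,6], [2,4], [2,6]

so the chain groups are C_0 ≅ Z^6, C_1 ≅ Z^6.

Boundary ∂_1: C_1 → C_0 sends each edge [p,q] (with p < q) to q − p. For instance
  ∂[2,6] = [6] − [2].
The resulting 6×6 matrix has rank 5, and its Smith normal form has invariant factors (1,1,1,1,1).

Now H_k = ker ∂_k / im ∂_{k+1}, so:

  H_0: rank C_0 − rank ∂_1 = 6 − 5 = 1, and the invariant factors of ∂_1 are all 1, so H_0 = Z.
  H_1: rank ker ∂_1 − rank ∂_2 = (6 − 5) − 0 = 1, and there is no ∂_2, so H_1 = Z.

H_0 = Z,  H_1 = Z.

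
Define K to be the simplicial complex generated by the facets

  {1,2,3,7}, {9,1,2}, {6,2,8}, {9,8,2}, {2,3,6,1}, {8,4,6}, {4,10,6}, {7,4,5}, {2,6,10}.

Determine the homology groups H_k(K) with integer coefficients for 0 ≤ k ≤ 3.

H_0 ≅ Z,  H_1 ≅ Z,  H_2 = 0,  H_3 = 0.

We work with the vertex ordering 1 < 2 < 3 < 4 < 5 < 6 < 7 < 8 < 9 < 10. The simplices of K, each written with vertices in increasing order, are:

  0-simplices (10): [1], [2], [3], [4], [5], [6], [7], [8], [9], [10]
  1-simplices (22): [1,2], [1,3], [1,6], [1,7], [1,9], [2,3], [2,6], [2,7], [2,8], [2,9], [2,10], [3,6], [3,7], [4,5], [4,6], [4,7], [4,8], [4,10], [5,7], [6,8], [6,10], [8,9]
  2-simplices (14): [1,2,3], [1,2,6], [1,2,7], [1,2,9], [1,3,6], [1,3,7], [2,3,6], [2,3,7], [2,6,8], [2,6,10], [2,8,9], [4,5,7], [4,6,8], [4,6,10]
  3-simplices (2): [1,2,3,6], [1,2,3,7]

Hence C_0 ≅ Z^10, C_1 ≅ Z^22, C_2 ≅ Z^14, C_3 ≅ Z^2.

The boundary map ∂_1: C_1 → C_0 maps an edge to its endpoints' difference, ∂[p,q] = q − p. For instance
  ∂[3,6] = [6] − [3].
The resulting 10×22 matrix has rank 9, and its Smith normal form has invariant factors (1,1,1,1,1,1,1,1,1).

The boundary map ∂_2: C_2 → C_1 maps a triangle to the signed sum of its edges. For instance
  ∂[1,3,6] = [3,6] − [1,6] + [1,3],
  ∂[2,6,8] = [6,8] − [2,8] + [2,6].
The resulting 22×14 matrix has rank 12, and its Smith normal form has invariant factors (1,1,1,1,1,1,1,1,1,1,1,1).

The boundary map ∂_3: C_3 → C_2 sends each 3-simplex σ to the alternating sum Σ_i (−1)^i (σ with its i-th vertex removed). For instance
  ∂[1,2,3,6] = [2,3,6] − [1,3,6] + [1,2,6] − [1,2,3],
  ∂[1,2,3,7] = [2,3,7] − [1,3,7] + [1,2,7] − [1,2,3].
This gives a 14×2 integer matrix of rank 2; reducing to Smith normal form yields diagonal entries (1,1).

Computing H_k = (kernel of ∂_k) / (image of ∂_{k+1}):

  H_0: rank C_0 − rank ∂_1 = 10 − 9 = 1, and the invariant factors of ∂_1 are all 1, so H_0 = Z.
  H_1: rank ker ∂_1 − rank ∂_2 = (22 − 9) − 12 = 1, and the invariant factors of ∂_2 are all 1, so H_1 = Z.
  H_2: rank ker ∂_2 − rank ∂_3 = (14 − 12) − 2 = 0, and the invariant factors of ∂_3 are all 1, so H_2 = 0.
  H_3: rank ker ∂_3 − rank ∂_4 = (2 − 2) − 0 = 0, and there is no ∂_4, so H_3 = 0.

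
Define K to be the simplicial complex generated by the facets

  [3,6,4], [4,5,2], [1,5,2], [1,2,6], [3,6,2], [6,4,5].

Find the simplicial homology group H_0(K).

H_0 ≅ Z.

Take the total order 1 < 2 < 3 < 4 < 5 < 6 on the vertex set. Then K (dimension 2) consists of the simplices:

  0-simplices (6): [1], [2], [3], [4], [5], [6]
  1-simplices (12): [1,2], [1,5], [1,6], [2,3], [2,4], [2,5], [2,6], [3,4], [3,6], [4,5], [4,6], [5,6]
  2-simplices (6): [1,2,5], [1,2,6], [2,3,6], [2,4,5], [3,4,6], [4,5,6]

so the chain groups are C_0 ≅ Z^6, C_1 ≅ Z^12, C_2 ≅ Z^6.

∂_1: C_1 → C_0 maps an edge to its endpoints' difference, ∂[p,q] = q − p. For instance
  ∂[2,5] = [5] − [2].
This gives a 6×12 integer matrix of rank 5; reducing to Smith normal form yields diagonal entries (1,1,1,1,1).

The boundary map ∂_2: C_2 → C_1 sends each 2-simplex [p,q,r] to [q,r] − [p,r] + [p,q]. For instance
  ∂[1,2,6] = [2,6] − [1,6] + [1,2],
  ∂[4,5,6] = [5,6] − [4,6] + [4,5].
This gives a 12×6 integer matrix of rank 6; reducing to Smith normal form yields diagonal entries (1,1,1,1,1,1).

Computing H_k = (kernel of ∂_k) / (image of ∂_{k+1}):

  H_0: rank C_0 − rank ∂_1 = 6 − 5 = 1, and the invariant factors of ∂_1 are all 1, so H_0 = Z.

(K is a triangulation of the cylinder S^1 x I.)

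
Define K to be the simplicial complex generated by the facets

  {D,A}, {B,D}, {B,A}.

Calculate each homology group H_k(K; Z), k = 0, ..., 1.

H_0 = Z,  H_1 = Z.

Order the vertices as A < B < D. Listing each simplex with vertices in this order, K has dimension 1 with simplices:

  0-simplices (3): A, B, D
  1-simplices (3): AB, AD, BD

Hence C_0 ≅ Z^3, C_1 ≅ Z^3.

∂_1: C_1 → C_0 sends each edge [p,q] (with p < q) to q − p. For instance
  ∂AB = B − A.
The resulting 3×3 matrix has rank 2, and its Smith normal form has invariant factors (1,1).

From H_k ≅ ker(∂_k) / im(∂_{k+1}) we obtain:

  H_0: rank C_0 − rank ∂_1 = 3 − 2 = 1, and the invariant factors of ∂_1 are all 1, so H_0 = Z.
  H_1: rank ker ∂_1 − rank ∂_2 = (3 − 2) − 0 = 1, and there is no ∂_2, so H_1 = Z.

As a check, the Euler characteristic is 3 − 3 = 0, which agrees with 1 − 1 = 0.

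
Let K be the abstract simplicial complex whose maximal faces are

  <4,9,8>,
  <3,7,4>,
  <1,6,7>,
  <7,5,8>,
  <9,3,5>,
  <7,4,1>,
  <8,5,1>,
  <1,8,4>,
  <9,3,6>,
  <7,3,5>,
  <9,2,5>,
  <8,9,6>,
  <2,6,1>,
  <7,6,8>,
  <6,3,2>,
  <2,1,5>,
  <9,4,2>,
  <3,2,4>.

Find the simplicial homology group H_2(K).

H_2 ≅ 0.

K has 9 vertices, 27 edges, 18 triangles.
rank ∂_2 = 18, rank ∂_3 = 0 ⇒ b_2 = 18 − 18 − 0 = 0. So H_2 ≅ 0.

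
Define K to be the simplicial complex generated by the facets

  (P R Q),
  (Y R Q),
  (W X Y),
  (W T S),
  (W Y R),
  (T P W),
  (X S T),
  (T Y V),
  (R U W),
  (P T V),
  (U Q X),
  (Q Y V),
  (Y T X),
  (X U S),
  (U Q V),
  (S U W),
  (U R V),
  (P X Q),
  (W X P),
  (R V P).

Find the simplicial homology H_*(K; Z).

H_0 ≅ Z,  H_1 ≅ Z ⊕ Z/2,  H_2 = 0.

Take the total order P < Q < R < S < T < U < V < W < X < Y on the vertex set. Then K (dimension 2) consists of the simplices:

  0-simplices (10): P, Q, R, S, T, U, V, W, X, Y
  1-simplices (30): PQ, PR, PT, PV, PW, PX, QR, QU, QV, QX, QY, RU, RV, RW, RY, ST, SU, SW, SX, TV, TW, TX, TY, UV, UW, UX, VY, WX, WY, XY
  2-simplices (20): PQR, PQX, PRV, PTV, PTW, PWX, QRY, QUV, QUX, QVY, RUV, RUW, RWY, STW, STX, SUW, SUX, TVY, TXY, WXY

giving chain groups C_0 ≅ Z^10, C_1 ≅ Z^30, C_2 ≅ Z^20.

∂_1: C_1 → C_0 sends each edge [p,q] (with p < q) to q − p. For instance
  ∂RY = Y − R.
As a 10×30 matrix over Z this has rank 9, with invariant factors (1,1,1,1,1,1,1,1,1).

Boundary ∂_2: C_2 → C_1 sends each 2-simplex [p,q,r] to [q,r] − [p,r] + [p,q]. For instance
  ∂PTW = TW − PW + PT,
  ∂PWX = WX − PX + PW.
The 30×20 boundary matrix has rank 20 and Smith normal form diag(1,1,1,1,1,1,1,1,1,1,1,1,1,1,1,1,1,1,1,2).

Computing H_k = (kernel of ∂_k) / (image of ∂_{k+1}):

  H_0: rank C_0 − rank ∂_1 = 10 − 9 = 1, and the invariant factors of ∂_1 are all 1, so H_0 ≅ Z.
  H_1: rank ker ∂_1 − rank ∂_2 = (30 − 9) − 20 = 1, and ∂_2 has invariant factor 2 > 1, so H_1 ≅ Z ⊕ Z/2.
  H_2: rank ker ∂_2 − rank ∂_3 = (20 − 20) − 0 = 0, and there is no ∂_3, so H_2 ≅ 0.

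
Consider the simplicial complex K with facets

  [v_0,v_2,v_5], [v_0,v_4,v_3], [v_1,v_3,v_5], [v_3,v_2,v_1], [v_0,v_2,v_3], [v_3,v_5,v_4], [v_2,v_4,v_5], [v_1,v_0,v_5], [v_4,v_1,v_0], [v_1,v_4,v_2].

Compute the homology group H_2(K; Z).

H_2 ≅ 0.

Fix the vertex order v_0 < v_1 < v_2 < v_3 < v_4 < v_5 and write every simplex with vertices in increasing order. Then dim K = 2 and the simplices of K are:

  0-simplices (6): [v_0], [v_1], [v_2], [v_3], [v_4], [v_5]
  1-simplices (15): (15 of them)
  2-simplices (10): [v_0,v_1,v_4], [v_0,v_1,v_5], [v_0,v_2,v_3], [v_0,v_2,v_5], [v_0,v_3,v_4], [v_1,v_2,v_3], [v_1,v_2,v_4], [v_1,v_3,v_5], [v_2,v_4,v_5], [v_3,v_4,v_5]

giving chain groups C_0 ≅ Z^6, C_1 ≅ Z^15, C_2 ≅ Z^10.

The boundary map ∂_1: C_1 → C_0 sends each edge [p,q] (with p < q) to q − p.
The resulting 6×15 matrix has rank 5, and its Smith normal form has invariant factors (1,1,1,1,1).

∂_2: C_2 → C_1 maps a triangle to the signed sum of its edges. For instance
  ∂[v_0,v_2,v_5] = [v_2,v_5] − [v_0,v_5] + [v_0,v_2],
  ∂[v_1,v_3,v_5] = [v_3,v_5] − [v_1,v_5] + [v_1,v_3].
As a 15×10 matrix over Z this has rank 10, with invariant factors (1,1,1,1,1,1,1,1,1,2).

Now H_k = ker ∂_k / im ∂_{k+1}, so:

  H_2: rank ker ∂_2 − rank ∂_3 = (10 − 10) − 0 = 0, and there is no ∂_3, so H_2 ≅ 0.

(K is a triangulation of the real projective plane RP^2.)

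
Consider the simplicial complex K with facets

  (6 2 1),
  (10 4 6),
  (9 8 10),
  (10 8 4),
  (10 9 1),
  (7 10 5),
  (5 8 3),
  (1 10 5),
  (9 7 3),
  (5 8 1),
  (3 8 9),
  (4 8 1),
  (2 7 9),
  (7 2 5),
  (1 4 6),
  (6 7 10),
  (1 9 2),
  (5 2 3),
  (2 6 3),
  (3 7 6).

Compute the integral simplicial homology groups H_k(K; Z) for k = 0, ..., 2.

H_0 ≅ Z,  H_1 ≅ Z ⊕ Z/2,  H_2 = 0.

K has 10 vertices, 30 edges, 20 triangles.
rank ∂_0 = 0, rank ∂_1 = 9 ⇒ b_0 = 10 − 0 − 9 = 1; all invariant factors of ∂_1 are 1 so no torsion. So H_0 ≅ Z.
rank ∂_1 = 9, rank ∂_2 = 20 ⇒ b_1 = 30 − 9 − 20 = 1; ∂_2 has invariant factor(s) [2] giving torsion. So H_1 ≅ Z ⊕ Z/2.
rank ∂_2 = 20, rank ∂_3 = 0 ⇒ b_2 = 20 − 20 − 0 = 0. So H_2 ≅ 0.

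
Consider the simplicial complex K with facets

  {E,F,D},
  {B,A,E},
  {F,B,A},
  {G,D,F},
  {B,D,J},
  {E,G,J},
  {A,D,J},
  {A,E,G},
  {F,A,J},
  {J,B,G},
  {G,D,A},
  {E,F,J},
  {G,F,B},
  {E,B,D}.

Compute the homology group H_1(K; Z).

H_1 = Z^2.

Fix the vertex order A < B < D < E < F < G < J and write every simplex with vertices in increasing order. Then dim K = 2 and the simplices of K are:

  0-simplices (7): A, B, D, E, F, G, J
  1-simplices (21): AB, AD, AE, AF, AG, AJ, BD, BE, BF, BG, BJ, DE, DF, DG, DJ, EF, EG, EJ, FG, FJ, GJ
  2-simplices (14): ABE, ABF, ADG, ADJ, AEG, AFJ, BDE, BDJ, BFG, BGJ, DEF, DFG, EFJ, EGJ

Hence C_0 ≅ Z^7, C_1 ≅ Z^21, C_2 ≅ Z^14.

∂_1: C_1 → C_0 sends each edge [p,q] (with p < q) to q − p.
This gives a 7×21 integer matrix of rank 6; reducing to Smith normal form yields diagonal entries (1,1,1,1,1,1).

The boundary map ∂_2: C_2 → C_1 maps a triangle to the signed sum of its edges. For instance
  ∂EFJ = FJ − EJ + EF,
  ∂DEF = EF − DF + DE.
This gives a 21×14 integer matrix of rank 13; reducing to Smith normal form yields diagonal entries (1,1,1,1,1,1,1,1,1,1,1,1,1).

Reading off H_k = ker ∂_k / im ∂_{k+1}:

  H_1: rank ker ∂_1 − rank ∂_2 = (21 − 6) − 13 = 2, and the invariant factors of ∂_2 are all 1, so H_1 ≅ Z^2.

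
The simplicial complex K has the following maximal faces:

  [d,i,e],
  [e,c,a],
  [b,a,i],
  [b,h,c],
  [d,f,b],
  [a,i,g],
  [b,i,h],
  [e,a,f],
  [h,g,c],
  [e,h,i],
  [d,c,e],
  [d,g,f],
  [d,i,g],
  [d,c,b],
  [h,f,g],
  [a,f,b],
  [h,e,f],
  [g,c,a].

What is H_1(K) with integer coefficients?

Fix the vertex order a < b < c < d < e < f < g < h < i and write every simplex with vertices in increasing order. Then dim K = 2 and the simplices of K are:

  0-simplices (9): a, b, c, d, e, f, g, h, i
  1-simplices (27): ab, ac, ae, af, ag, ai, bc, bd, bf, bh, bi, cd, ce, cg, ch, de, df, dg, di, ef, eh, ei, fg, fh, gh, gi, hi
  2-simplices (18): abf, abi, ace, acg, aef, agi, bcd, bch, bdf, bhi, cde, cgh, dei, dfg, dgi, efh, ehi, fgh

giving chain groups C_0 ≅ Z^9, C_1 ≅ Z^27, C_2 ≅ Z^18.

∂_1: C_1 → C_0 maps an edge to its endpoints' difference, ∂[p,q] = q − p. For instance
  ∂bc = c − b.
This gives a 9×27 integer matrix of rank 8; reducing to Smith normal form yields diagonal entries (1,1,1,1,1,1,1,1).

Boundary ∂_2: C_2 → C_1 acts by ∂[p,q,r] = [q,r] − [p,r] + [p,q]. For instance
  ∂bch = ch − bh + bc,
  ∂dgi = gi − di + dg.
The 27×18 boundary matrix has rank 17 and Smith normal form diag(1,1,1,1,1,1,1,1,1,1,1,1,1,1,1,1,1).

From H_k ≅ ker(∂_k) / im(∂_{k+1}) we obtain:

  H_1: rank ker ∂_1 − rank ∂_2 = (27 − 8) − 17 = 2, and the invariant factors of ∂_2 are all 1, so H_1 ≅ Z^2.

H_1 = Z^2.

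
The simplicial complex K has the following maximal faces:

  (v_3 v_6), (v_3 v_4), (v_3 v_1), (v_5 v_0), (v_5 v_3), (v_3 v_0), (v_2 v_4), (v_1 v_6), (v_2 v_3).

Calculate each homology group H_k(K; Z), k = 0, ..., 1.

H_0 = Z,  H_1 = Z^3.

Order the vertices as v_0 < v_1 < v_2 < v_3 < v_4 < v_5 < v_6. Listing each simplex with vertices in this order, K has dimension 1 with simplices:

  0-simplices (7): [v_0], [v_1], [v_2], [v_3], [v_4], [v_5], [v_6]
  1-simplices (9): [v_0,v_3], [v_0,v_5], [v_1,v_3], [v_1,v_6], [v_2,v_3], [v_2,v_4], [v_3,v_4], [v_3,v_5], [v_3,v_6]

giving chain groups C_0 ≅ Z^7, C_1 ≅ Z^9.

The boundary map ∂_1: C_1 → C_0 sends each edge [p,q] (with p < q) to q − p.
The 7×9 boundary matrix has rank 6 and Smith normal form diag(1,1,1,1,1,1).

Reading off H_k = ker ∂_k / im ∂_{k+1}:

  H_0: rank C_0 − rank ∂_1 = 7 − 6 = 1, and the invariant factors of ∂_1 are all 1, so H_0 ≅ Z.
  H_1: rank ker ∂_1 − rank ∂_2 = (9 − 6) − 0 = 3, and there is no ∂_2, so H_1 ≅ Z^3.

(K is a triangulation of a wedge of 3 circles.)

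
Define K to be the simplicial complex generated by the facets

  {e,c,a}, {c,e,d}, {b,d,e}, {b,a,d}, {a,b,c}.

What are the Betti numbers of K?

We work with the vertex ordering a < b < c < d < e. The simplices of K, each written with vertices in increasing order, are:

  0-simplices (5): a, b, c, d, e
  1-simplices (10): ab, ac, ad, ae, bc, bd, be, cd, ce, de
  2-simplices (5): abc, abd, ace, bde, cde

giving chain groups C_0 ≅ Z^5, C_1 ≅ Z^10, C_2 ≅ Z^5.

Boundary ∂_1: C_1 → C_0 sends each edge [p,q] (with p < q) to q − p.
The resulting 5×10 matrix has rank 4, and its Smith normal form has invariant factors (1,1,1,1).

The boundary map ∂_2: C_2 → C_1 sends each 2-simplex [p,q,r] to [q,r] − [p,r] + [p,q]. For instance
  ∂bde = de − be + bd,
  ∂ace = ce − ae + ac.
The 10×5 boundary matrix has rank 5 and Smith normal form diag(1,1,1,1,1).

Computing H_k = (kernel of ∂_k) / (image of ∂_{k+1}):

  H_0: rank C_0 − rank ∂_1 = 5 − 4 = 1, and the invariant factors of ∂_1 are all 1, so H_0 ≅ Z.
  H_1: rank ker ∂_1 − rank ∂_2 = (10 − 4) − 5 = 1, and the invariant factors of ∂_2 are all 1, so H_1 ≅ Z.
  H_2: rank ker ∂_2 − rank ∂_3 = (5 − 5) − 0 = 0, and there is no ∂_3, so H_2 ≅ 0.

(K is a triangulation of the Möbius band.)

Hence the Betti numbers are b_0 = 1, b_1 = 1, b_2 = 0.

b_0 = 1, b_1 = 1, b_2 = 0.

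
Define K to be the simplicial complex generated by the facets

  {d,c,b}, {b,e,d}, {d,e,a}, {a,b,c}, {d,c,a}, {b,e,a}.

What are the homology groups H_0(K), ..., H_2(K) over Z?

H_0 ≅ Z,  H_1 = 0,  H_2 ≅ Z.

Take the total order a < b < c < d < e on the vertex set. Then K (dimension 2) consists of the simplices:

  0-simplices (5): a, b, c, d, e
  1-simplices (9): ab, ac, ad, ae, bc, bd, be, cd, de
  2-simplices (6): abc, abe, acd, ade, bcd, bde

Hence C_0 ≅ Z^5, C_1 ≅ Z^9, C_2 ≅ Z^6.

The boundary map ∂_1: C_1 → C_0 sends each edge [p,q] (with p < q) to q − p.
This gives a 5×9 integer matrix of rank 4; reducing to Smith normal form yields diagonal entries (1,1,1,1).

The boundary map ∂_2: C_2 → C_1 acts by ∂[p,q,r] = [q,r] − [p,r] + [p,q]. For instance
  ∂ade = de − ae + ad,
  ∂acd = cd − ad + ac.
The 9×6 boundary matrix has rank 5 and Smith normal form diag(1,1,1,1,1).

Reading off H_k = ker ∂_k / im ∂_{k+1}:

  H_0: rank C_0 − rank ∂_1 = 5 − 4 = 1, and the invariant factors of ∂_1 are all 1, so H_0 ≅ Z.
  H_1: rank ker ∂_1 − rank ∂_2 = (9 − 4) − 5 = 0, and the invariant factors of ∂_2 are all 1, so H_1 ≅ 0.
  H_2: rank ker ∂_2 − rank ∂_3 = (6 − 5) − 0 = 1, and there is no ∂_3, so H_2 ≅ Z.

(K is a triangulation of the 2-sphere S^2.)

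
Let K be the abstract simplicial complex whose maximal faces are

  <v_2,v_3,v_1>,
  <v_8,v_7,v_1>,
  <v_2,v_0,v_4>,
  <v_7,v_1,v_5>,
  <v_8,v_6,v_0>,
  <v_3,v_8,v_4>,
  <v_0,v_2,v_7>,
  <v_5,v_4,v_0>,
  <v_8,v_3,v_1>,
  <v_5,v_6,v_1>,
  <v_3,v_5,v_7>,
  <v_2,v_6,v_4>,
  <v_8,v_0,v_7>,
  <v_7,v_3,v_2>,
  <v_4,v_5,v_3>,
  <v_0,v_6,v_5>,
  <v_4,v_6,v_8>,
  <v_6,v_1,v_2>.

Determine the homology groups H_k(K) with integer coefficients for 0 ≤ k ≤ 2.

Order the vertices as v_0 < v_1 < v_2 < v_3 < v_4 < v_5 < v_6 < v_7 < v_8. Listing each simplex with vertices in this order, K has dimension 2 with simplices:

  0-simplices (9): [v_0], [v_1], [v_2], [v_3], [v_4], [v_5], [v_6], [v_7], [v_8]
  1-simplices (27): (27 of them)
  2-simplices (18): (18 of them)

so the chain groups are C_0 ≅ Z^9, C_1 ≅ Z^27, C_2 ≅ Z^18.

Boundary ∂_1: C_1 → C_0 maps an edge to its endpoints' difference, ∂[p,q] = q − p. For instance
  ∂[v_2,v_7] = [v_7] − [v_2].
As a 9×27 matrix over Z this has rank 8, with invariant factors (1,1,1,1,1,1,1,1).

The boundary map ∂_2: C_2 → C_1 maps a triangle to the signed sum of its edges. For instance
  ∂[v_2,v_3,v_7] = [v_3,v_7] − [v_2,v_7] + [v_2,v_3],
  ∂[v_2,v_4,v_6] = [v_4,v_6] − [v_2,v_6] + [v_2,v_4].
The 27×18 boundary matrix has rank 18 and Smith normal form diag(1,1,1,1,1,1,1,1,1,1,1,1,1,1,1,1,1,2).

Computing H_k = (kernel of ∂_k) / (image of ∂_{k+1}):

  H_0: rank C_0 − rank ∂_1 = 9 − 8 = 1, and the invariant factors of ∂_1 are all 1, so H_0 ≅ Z.
  H_1: rank ker ∂_1 − rank ∂_2 = (27 − 8) − 18 = 1, and ∂_2 has invariant factor 2 > 1, so H_1 ≅ Z ⊕ Z/2.
  H_2: rank ker ∂_2 − rank ∂_3 = (18 − 18) − 0 = 0, and there is no ∂_3, so H_2 ≅ 0.

H_0 = Z,  H_1 = Z ⊕ Z/2,  H_2 = 0.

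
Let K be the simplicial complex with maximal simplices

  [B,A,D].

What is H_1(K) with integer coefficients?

Take the total order A < B < D on the vertex set. Then K (dimension 2) consists of the simplices:

  0-simplices (3): A, B, D
  1-simplices (3): AB, AD, BD
  2-simplices (1): ABD

so the chain groups are C_0 ≅ Z^3, C_1 ≅ Z^3, C_2 ≅ Z^1.

∂_1: C_1 → C_0 maps an edge to its endpoints' difference, ∂[p,q] = q − p.
The 3×3 boundary matrix has rank 2 and Smith normal form diag(1,1).

∂_2: C_2 → C_1 sends each 2-simplex [p,q,r] to [q,r] − [p,r] + [p,q]. For instance
  ∂ABD = BD − AD + AB.
As a 3×1 matrix over Z this has rank 1, with invariant factors (1).

From H_k ≅ ker(∂_k) / im(∂_{k+1}) we obtain:

  H_1: rank ker ∂_1 − rank ∂_2 = (3 − 2) − 1 = 0, and the invariant factors of ∂_2 are all 1, so H_1 ≅ 0.

(K is a triangulation of the 2-simplex.)

H_1 ≅ 0.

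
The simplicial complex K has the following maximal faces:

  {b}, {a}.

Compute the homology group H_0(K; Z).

H_0 = Z^2.

K has 2 vertices.
rank ∂_0 = 0, rank ∂_1 = 0 ⇒ b_0 = 2 − 0 − 0 = 2. So H_0 = Z^2.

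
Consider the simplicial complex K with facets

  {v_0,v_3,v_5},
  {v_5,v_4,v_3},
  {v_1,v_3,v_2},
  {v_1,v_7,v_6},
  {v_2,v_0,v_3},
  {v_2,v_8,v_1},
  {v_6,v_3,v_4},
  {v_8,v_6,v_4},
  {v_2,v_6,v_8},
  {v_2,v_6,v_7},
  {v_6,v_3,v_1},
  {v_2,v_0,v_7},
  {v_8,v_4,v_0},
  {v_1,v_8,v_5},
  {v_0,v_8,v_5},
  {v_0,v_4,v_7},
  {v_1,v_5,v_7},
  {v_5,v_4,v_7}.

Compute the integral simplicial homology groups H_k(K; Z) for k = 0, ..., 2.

H_0 ≅ Z,  H_1 ≅ Z ⊕ Z/2,  H_2 = 0.

Take the total order v_0 < v_1 < v_2 < v_3 < v_4 < v_5 < v_6 < v_7 < v_8 on the vertex set. Then K (dimension 2) consists of the simplices:

  0-simplices (9): [v_0], [v_1], [v_2], [v_3], [v_4], [v_5], [v_6], [v_7], [v_8]
  1-simplices (27): (27 of them)
  2-simplices (18): (18 of them)

Hence C_0 ≅ Z^9, C_1 ≅ Z^27, C_2 ≅ Z^18.

The boundary map ∂_1: C_1 → C_0 is given by ∂[p,q] = [q] − [p].
This gives a 9×27 integer matrix of rank 8; reducing to Smith normal form yields diagonal entries (1,1,1,1,1,1,1,1).

The boundary map ∂_2: C_2 → C_1 acts by ∂[p,q,r] = [q,r] − [p,r] + [p,q]. For instance
  ∂[v_1,v_2,v_3] = [v_2,v_3] − [v_1,v_3] + [v_1,v_2],
  ∂[v_3,v_4,v_6] = [v_4,v_6] − [v_3,v_6] + [v_3,v_4].
The resulting 27×18 matrix has rank 18, and its Smith normal form has invariant factors (1,1,1,1,1,1,1,1,1,1,1,1,1,1,1,1,1,2).

Now H_k = ker ∂_k / im ∂_{k+1}, so:

  H_0: rank C_0 − rank ∂_1 = 9 − 8 = 1, and the invariant factors of ∂_1 are all 1, so H_0 = Z.
  H_1: rank ker ∂_1 − rank ∂_2 = (27 − 8) − 18 = 1, and ∂_2 has invariant factor 2 > 1, so H_1 = Z ⊕ Z/2.
  H_2: rank ker ∂_2 − rank ∂_3 = (18 − 18) − 0 = 0, and there is no ∂_3, so H_2 = 0.

As a check, the Euler characteristic is 9 − 27 + 18 = 0, which agrees with 1 − 1 + 0 = 0.
(K is a triangulation of the Klein bottle.)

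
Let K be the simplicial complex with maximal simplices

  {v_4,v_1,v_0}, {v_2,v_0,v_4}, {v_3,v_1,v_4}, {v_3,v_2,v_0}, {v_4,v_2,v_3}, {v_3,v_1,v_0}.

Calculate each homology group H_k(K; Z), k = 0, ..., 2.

H_0 = Z,  H_1 = 0,  H_2 = Z.

Fix the vertex order v_0 < v_1 < v_2 < v_3 < v_4 and write every simplex with vertices in increasing order. Then dim K = 2 and the simplices of K are:

  0-simplices (5): [v_0], [v_1], [v_2], [v_3], [v_4]
  1-simplices (9): [v_0,v_1], [v_0,v_2], [v_0,v_3], [v_0,v_4], [v_1,v_3], [v_1,v_4], [v_2,v_3], [v_2,v_4], [v_3,v_4]
  2-simplices (6): [v_0,v_1,v_3], [v_0,v_1,v_4], [v_0,v_2,v_3], [v_0,v_2,v_4], [v_1,v_3,v_4], [v_2,v_3,v_4]

giving chain groups C_0 ≅ Z^5, C_1 ≅ Z^9, C_2 ≅ Z^6.

Boundary ∂_1: C_1 → C_0 sends each edge [p,q] (with p < q) to q − p.
The resulting 5×9 matrix has rank 4, and its Smith normal form has invariant factors (1,1,1,1).

∂_2: C_2 → C_1 sends each 2-simplex [p,q,r] to [q,r] − [p,r] + [p,q]. For instance
  ∂[v_0,v_2,v_4] = [v_2,v_4] − [v_0,v_4] + [v_0,v_2],
  ∂[v_2,v_3,v_4] = [v_3,v_4] − [v_2,v_4] + [v_2,v_3].
This gives a 9×6 integer matrix of rank 5; reducing to Smith normal form yields diagonal entries (1,1,1,1,1).

Reading off H_k = ker ∂_k / im ∂_{k+1}:

  H_0: rank C_0 − rank ∂_1 = 5 − 4 = 1, and the invariant factors of ∂_1 are all 1, so H_0 = Z.
  H_1: rank ker ∂_1 − rank ∂_2 = (9 − 4) − 5 = 0, and the invariant factors of ∂_2 are all 1, so H_1 = 0.
  H_2: rank ker ∂_2 − rank ∂_3 = (6 − 5) − 0 = 1, and there is no ∂_3, so H_2 = Z.

As a check, the Euler characteristic is 5 − 9 + 6 = 2, which agrees with 1 − 0 + 1 = 2.
(K is a triangulation of the 2-sphere S^2.)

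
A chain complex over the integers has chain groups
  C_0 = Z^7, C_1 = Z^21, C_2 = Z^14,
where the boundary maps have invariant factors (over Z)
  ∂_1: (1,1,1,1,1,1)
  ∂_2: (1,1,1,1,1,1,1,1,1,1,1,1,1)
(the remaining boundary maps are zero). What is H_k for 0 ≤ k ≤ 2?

H_0 = Z,  H_1 = Z^2,  H_2 = Z.

H_0: b_0 = 7 − 0 − 6 = 1; torsion from ∂_1 factors > 1: none. So H_0 = Z.
H_1: b_1 = 21 − 6 − 13 = 2; torsion from ∂_2 factors > 1: none. So H_1 = Z^2.
H_2: b_2 = 14 − 13 − 0 = 1; torsion from ∂_3 factors > 1: none. So H_2 = Z.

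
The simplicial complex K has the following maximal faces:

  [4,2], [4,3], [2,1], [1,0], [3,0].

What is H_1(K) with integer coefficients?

Order the vertices as 0 < 1 < 2 < 3 < 4. Listing each simplex with vertices in this order, K has dimension 1 with simplices:

  0-simplices (5): [0], [1], [2], [3], [4]
  1-simplices (5): [0,1], [0,3], [1,2], [2,4], [3,4]

Hence C_0 ≅ Z^5, C_1 ≅ Z^5.

∂_1: C_1 → C_0 maps an edge to its endpoints' difference, ∂[p,q] = q − p. For instance
  ∂[0,1] = [1] − [0].
The 5×5 boundary matrix has rank 4 and Smith normal form diag(1,1,1,1).

Reading off H_k = ker ∂_k / im ∂_{k+1}:

  H_1: rank ker ∂_1 − rank ∂_2 = (5 − 4) − 0 = 1, and there is no ∂_2, so H_1 = Z.

H_1 = Z.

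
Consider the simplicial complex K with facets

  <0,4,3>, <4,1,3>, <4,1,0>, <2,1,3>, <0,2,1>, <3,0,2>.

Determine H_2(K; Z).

H_2 ≅ Z.

We work with the vertex ordering 0 < 1 < 2 < 3 < 4. The simplices of K, each written with vertices in increasing order, are:

  0-simplices (5): [0], [1], [2], [3], [4]
  1-simplices (9): [0,1], [0,2], [0,3], [0,4], [1,2], [1,3], [1,4], [2,3], [3,4]
  2-simplices (6): [0,1,2], [0,1,4], [0,2,3], [0,3,4], [1,2,3], [1,3,4]

Hence C_0 ≅ Z^5, C_1 ≅ Z^9, C_2 ≅ Z^6.

∂_1: C_1 → C_0 maps an edge to its endpoints' difference, ∂[p,q] = q − p. For instance
  ∂[1,3] = [3] − [1].
The resulting 5×9 matrix has rank 4, and its Smith normal form has invariant factors (1,1,1,1).

Boundary ∂_2: C_2 → C_1 acts by ∂[p,q,r] = [q,r] − [p,r] + [p,q]. For instance
  ∂[0,1,2] = [1,2] − [0,2] + [0,1],
  ∂[0,2,3] = [2,3] − [0,3] + [0,2].
The 9×6 boundary matrix has rank 5 and Smith normal form diag(1,1,1,1,1).

Now H_k = ker ∂_k / im ∂_{k+1}, so:

  H_2: rank ker ∂_2 − rank ∂_3 = (6 − 5) − 0 = 1, and there is no ∂_3, so H_2 ≅ Z.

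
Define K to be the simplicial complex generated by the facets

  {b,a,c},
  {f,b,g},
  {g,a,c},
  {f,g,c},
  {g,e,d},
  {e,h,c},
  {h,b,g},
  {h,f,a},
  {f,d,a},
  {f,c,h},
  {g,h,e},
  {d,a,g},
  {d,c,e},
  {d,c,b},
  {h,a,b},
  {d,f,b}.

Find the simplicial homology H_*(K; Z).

Order the vertices as a < b < c < d < e < f < g < h. Listing each simplex with vertices in this order, K has dimension 2 with simplices:

  0-simplices (8): a, b, c, d, e, f, g, h
  1-simplices (24): ab, ac, ad, af, ag, ah, bc, bd, bf, bg, bh, cd, ce, cf, cg, ch, de, df, dg, eg, eh, fg, fh, gh
  2-simplices (16): abc, abh, acg, adf, adg, afh, bcd, bdf, bfg, bgh, cde, ceh, cfg, cfh, deg, egh

so the chain groups are C_0 ≅ Z^8, C_1 ≅ Z^24, C_2 ≅ Z^16.

The boundary map ∂_1: C_1 → C_0 sends each edge [p,q] (with p < q) to q − p. For instance
  ∂ah = h − a.
This gives a 8×24 integer matrix of rank 7; reducing to Smith normal form yields diagonal entries (1,1,1,1,1,1,1).

Boundary ∂_2: C_2 → C_1 sends each 2-simplex [p,q,r] to [q,r] − [p,r] + [p,q]. For instance
  ∂cfg = fg − cg + cf,
  ∂adf = df − af + ad.
The resulting 24×16 matrix has rank 15, and its Smith normal form has invariant factors (1,1,1,1,1,1,1,1,1,1,1,1,1,1,1).

Reading off H_k = ker ∂_k / im ∂_{k+1}:

  H_0: rank C_0 − rank ∂_1 = 8 − 7 = 1, and the invariant factors of ∂_1 are all 1, so H_0 ≅ Z.
  H_1: rank ker ∂_1 − rank ∂_2 = (24 − 7) − 15 = 2, and the invariant factors of ∂_2 are all 1, so H_1 ≅ Z^2.
  H_2: rank ker ∂_2 − rank ∂_3 = (16 − 15) − 0 = 1, and there is no ∂_3, so H_2 ≅ Z.

As a check, the Euler characteristic is 8 − 24 + 16 = 0, which agrees with 1 − 2 + 1 = 0.
(K is a triangulation of the torus T^2.)

H_0 = Z,  H_1 = Z^2,  H_2 = Z.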